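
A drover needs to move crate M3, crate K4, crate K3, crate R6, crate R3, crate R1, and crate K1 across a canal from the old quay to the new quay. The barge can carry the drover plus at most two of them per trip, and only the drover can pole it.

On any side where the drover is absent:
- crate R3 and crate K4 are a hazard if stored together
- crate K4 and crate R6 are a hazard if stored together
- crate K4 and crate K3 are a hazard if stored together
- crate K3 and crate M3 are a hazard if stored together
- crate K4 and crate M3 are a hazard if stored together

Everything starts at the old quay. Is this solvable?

1. Drover goes to the new quay with crate K4 and crate M3.  [the old quay: crate K1, crate K3, crate R1, crate R3, crate R6 | the new quay: crate K4, crate M3]
2. Drover goes back to the old quay with crate M3.  [the old quay: crate K1, crate K3, crate M3, crate R1, crate R3, crate R6 | the new quay: crate K4]
3. Drover goes to the new quay with crate M3 and crate R6.  [the old quay: crate K1, crate K3, crate R1, crate R3 | the new quay: crate K4, crate M3, crate R6]
4. Drover goes back to the old quay with crate K4.  [the old quay: crate K1, crate K3, crate K4, crate R1, crate R3 | the new quay: crate M3, crate R6]
5. Drover goes to the new quay with crate K4 and crate R3.  [the old quay: crate K1, crate K3, crate R1 | the new quay: crate K4, crate M3, crate R3, crate R6]
6. Drover goes back to the old quay with crate K4.  [the old quay: crate K1, crate K3, crate K4, crate R1 | the new quay: crate M3, crate R3, crate R6]
7. Drover goes to the new quay with crate K4 and crate R1.  [the old quay: crate K1, crate K3 | the new quay: crate K4, crate M3, crate R1, crate R3, crate R6]
8. Drover goes back to the old quay with crate K4.  [the old quay: crate K1, crate K3, crate K4 | the new quay: crate M3, crate R1, crate R3, crate R6]
9. Drover goes to the new quay with crate K1 and crate K4.  [the old quay: crate K3 | the new quay: crate K1, crate K4, crate M3, crate R1, crate R3, crate R6]
10. Drover goes back to the old quay with crate K4.  [the old quay: crate K3, crate K4 | the new quay: crate K1, crate M3, crate R1, crate R3, crate R6]
11. Drover goes to the new quay with crate K3 and crate K4.  [the old quay: — | the new quay: crate K1, crate K3, crate K4, crate M3, crate R1, crate R3, crate R6]

Yes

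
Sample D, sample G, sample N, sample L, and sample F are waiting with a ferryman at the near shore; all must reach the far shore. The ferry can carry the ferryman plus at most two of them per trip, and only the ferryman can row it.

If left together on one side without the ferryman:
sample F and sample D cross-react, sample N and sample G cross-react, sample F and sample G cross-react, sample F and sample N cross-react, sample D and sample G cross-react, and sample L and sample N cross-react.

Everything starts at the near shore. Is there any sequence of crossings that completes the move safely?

No

Whatever the first load, the items left behind include a forbidden pair without the ferryman. No opening move is safe, so no plan exists.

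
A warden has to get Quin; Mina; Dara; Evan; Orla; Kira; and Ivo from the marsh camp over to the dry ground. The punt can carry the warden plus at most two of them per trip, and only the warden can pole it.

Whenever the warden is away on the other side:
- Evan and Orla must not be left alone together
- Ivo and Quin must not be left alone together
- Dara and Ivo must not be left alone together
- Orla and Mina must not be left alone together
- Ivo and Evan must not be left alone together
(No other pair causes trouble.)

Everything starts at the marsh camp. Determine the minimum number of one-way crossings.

9

Counting alone: the warden can take at most 2 across per trip to the dry ground, so moving all 7 needs at least 4 loaded trips out, with a return between consecutive ones — at least 7 crossings.
The safety rule pushes this higher. Following every safe sequence of crossings, the most of the 7 that can be at the dry ground as the punt arrives there on crossing 7 is 6 — never all 7.
So no plan with fewer than 9 crossings exists, and this one achieves 9:
1. Warden goes to the dry ground with Ivo and Orla.  [the marsh camp: Dara, Evan, Kira, Mina, Quin | the dry ground: Ivo, Orla]
2. Warden goes back to the marsh camp alone.  [the marsh camp: Dara, Evan, Kira, Mina, Quin | the dry ground: Ivo, Orla]
3. Warden goes to the dry ground with Quin.  [the marsh camp: Dara, Evan, Kira, Mina | the dry ground: Ivo, Orla, Quin]
4. Warden goes back to the marsh camp with Ivo.  [the marsh camp: Dara, Evan, Ivo, Kira, Mina | the dry ground: Orla, Quin]
5. Warden goes to the dry ground with Dara and Evan.  [the marsh camp: Ivo, Kira, Mina | the dry ground: Dara, Evan, Orla, Quin]
6. Warden goes back to the marsh camp with Orla.  [the marsh camp: Ivo, Kira, Mina, Orla | the dry ground: Dara, Evan, Quin]
7. Warden goes to the dry ground with Kira and Mina.  [the marsh camp: Ivo, Orla | the dry ground: Dara, Evan, Kira, Mina, Quin]
8. Warden goes back to the marsh camp alone.  [the marsh camp: Ivo, Orla | the dry ground: Dara, Evan, Kira, Mina, Quin]
9. Warden goes to the dry ground with Ivo and Orla.  [the marsh camp: — | the dry ground: Dara, Evan, Ivo, Kira, Mina, Orla, Quin]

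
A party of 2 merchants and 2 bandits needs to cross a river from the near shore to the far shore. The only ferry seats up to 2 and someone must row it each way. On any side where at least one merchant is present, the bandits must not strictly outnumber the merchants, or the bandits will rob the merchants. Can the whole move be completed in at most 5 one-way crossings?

Yes

Yes — this plan uses 5 crossings (≤ 5):
1. 2 bandits → the far shore.  (the near shore: 2M 0B; the far shore: 0M 2B)
2. 1 bandit ← the near shore.  (the near shore: 2M 1B; the far shore: 0M 1B)
3. 2 merchants → the far shore.  (the near shore: 0M 1B; the far shore: 2M 1B)
4. 1 bandit ← the near shore.  (the near shore: 0M 2B; the far shore: 2M 0B)
5. 2 bandits → the far shore.  (the near shore: 0M 0B; the far shore: 2M 2B)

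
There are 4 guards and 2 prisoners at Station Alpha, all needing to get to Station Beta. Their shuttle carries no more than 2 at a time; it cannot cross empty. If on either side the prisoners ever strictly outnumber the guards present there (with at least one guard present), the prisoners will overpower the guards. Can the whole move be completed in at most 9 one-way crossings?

Yes — this plan uses 9 crossings (≤ 9):
1. 2 prisoners → Station Beta.  (Station Alpha: 4G 0P; Station Beta: 0G 2P)
2. 1 prisoner ← Station Alpha.  (Station Alpha: 4G 1P; Station Beta: 0G 1P)
3. 2 guards → Station Beta.  (Station Alpha: 2G 1P; Station Beta: 2G 1P)
4. 1 prisoner ← Station Alpha.  (Station Alpha: 2G 2P; Station Beta: 2G 0P)
5. 2 prisoners → Station Beta.  (Station Alpha: 2G 0P; Station Beta: 2G 2P)
6. 1 prisoner ← Station Alpha.  (Station Alpha: 2G 1P; Station Beta: 2G 1P)
7. 1 guard and 1 prisoner → Station Beta.  (Station Alpha: 1G 0P; Station Beta: 3G 2P)
8. 1 prisoner ← Station Alpha.  (Station Alpha: 1G 1P; Station Beta: 3G 1P)
9. 1 guard and 1 prisoner → Station Beta.  (Station Alpha: 0G 0P; Station Beta: 4G 2P)

Yes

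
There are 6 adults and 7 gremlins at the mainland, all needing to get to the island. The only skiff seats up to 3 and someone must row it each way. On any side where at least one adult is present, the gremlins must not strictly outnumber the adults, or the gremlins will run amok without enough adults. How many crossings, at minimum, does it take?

The gremlins already outnumber the adults at the mainland before anyone moves, so the starting position itself is disallowed.

impossible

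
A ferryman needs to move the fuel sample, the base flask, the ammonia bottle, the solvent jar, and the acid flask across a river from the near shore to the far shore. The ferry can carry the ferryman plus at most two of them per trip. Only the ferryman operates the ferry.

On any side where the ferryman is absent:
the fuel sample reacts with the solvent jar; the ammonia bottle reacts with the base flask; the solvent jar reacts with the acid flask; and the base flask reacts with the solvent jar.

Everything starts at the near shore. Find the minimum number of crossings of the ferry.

5

Counting alone: the ferryman can take at most 2 across per trip to the far shore, so moving all 5 needs at least 3 loaded trips out, with a return between consecutive ones — at least 5 crossings.
The plan below uses exactly 5 crossings, so it is optimal:
1. Ferryman goes to the far shore with the base flask and the solvent jar.  [the near shore: the acid flask, the ammonia bottle, the fuel sample | the far shore: the base flask, the solvent jar]
2. Ferryman goes back to the near shore with the solvent jar.  [the near shore: the acid flask, the ammonia bottle, the fuel sample, the solvent jar | the far shore: the base flask]
3. Ferryman goes to the far shore with the acid flask and the fuel sample.  [the near shore: the ammonia bottle, the solvent jar | the far shore: the acid flask, the base flask, the fuel sample]
4. Ferryman goes back to the near shore alone.  [the near shore: the ammonia bottle, the solvent jar | the far shore: the acid flask, the base flask, the fuel sample]
5. Ferryman goes to the far shore with the ammonia bottle and the solvent jar.  [the near shore: — | the far shore: the acid flask, the ammonia bottle, the base flask, the fuel sample, the solvent jar]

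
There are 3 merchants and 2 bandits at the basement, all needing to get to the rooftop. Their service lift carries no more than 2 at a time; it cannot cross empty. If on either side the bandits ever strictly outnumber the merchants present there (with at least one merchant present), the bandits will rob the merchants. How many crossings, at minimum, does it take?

Counting alone: each trip to the rooftop takes at most 2 across and each return brings at least 1 back, so after t trips out (and t−1 returns) at most 2t − (t−1) of the 5 are across; that first reaches 5 at t = 4, so at least 7 crossings are needed.
The plan below uses exactly 7 crossings, so it is optimal:
1. 2 bandits → the rooftop.  (the basement: 3M 0B; the rooftop: 0M 2B)
2. 1 bandit ← the basement.  (the basement: 3M 1B; the rooftop: 0M 1B)
3. 2 merchants → the rooftop.  (the basement: 1M 1B; the rooftop: 2M 1B)
4. 1 merchant ← the basement.  (the basement: 2M 1B; the rooftop: 1M 1B)
5. 1 merchant and 1 bandit → the rooftop.  (the basement: 1M 0B; the rooftop: 2M 2B)
6. 1 bandit ← the basement.  (the basement: 1M 1B; the rooftop: 2M 1B)
7. 1 merchant and 1 bandit → the rooftop.  (the basement: 0M 0B; the rooftop: 3M 2B)

7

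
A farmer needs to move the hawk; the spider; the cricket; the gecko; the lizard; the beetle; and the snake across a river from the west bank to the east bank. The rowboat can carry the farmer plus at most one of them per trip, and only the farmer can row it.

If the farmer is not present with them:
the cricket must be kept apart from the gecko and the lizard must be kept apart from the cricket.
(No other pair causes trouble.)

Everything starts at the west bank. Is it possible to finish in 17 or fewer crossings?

Yes

Yes — this plan uses 15 crossings (≤ 17):
1. Farmer goes to the east bank with the cricket.
2. Farmer goes back to the west bank alone.
3. Farmer goes to the east bank with the hawk.
4. Farmer goes back to the west bank alone.
5. Farmer goes to the east bank with the spider.
6. Farmer goes back to the west bank alone.
7. Farmer goes to the east bank with the gecko.
8. Farmer goes back to the west bank with the cricket.
9. Farmer goes to the east bank with the lizard.
10. Farmer goes back to the west bank alone.
11. Farmer goes to the east bank with the beetle.
12. Farmer goes back to the west bank alone.
13. Farmer goes to the east bank with the snake.
14. Farmer goes back to the west bank alone.
15. Farmer goes to the east bank with the cricket.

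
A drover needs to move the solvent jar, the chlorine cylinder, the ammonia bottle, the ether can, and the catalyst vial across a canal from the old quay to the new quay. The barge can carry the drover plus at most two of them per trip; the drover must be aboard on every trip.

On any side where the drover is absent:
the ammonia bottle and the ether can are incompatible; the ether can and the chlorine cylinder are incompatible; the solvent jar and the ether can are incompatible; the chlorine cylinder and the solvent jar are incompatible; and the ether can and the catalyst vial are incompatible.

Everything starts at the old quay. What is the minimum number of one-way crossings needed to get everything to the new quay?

7

Counting alone: the drover can take at most 2 across per trip to the new quay, so moving all 5 needs at least 3 loaded trips out, with a return between consecutive ones — at least 5 crossings.
The safety rule pushes this higher. Following every safe sequence of crossings, the most of the 5 that can be at the new quay as the barge arrives there on crossing 5 is 4 — never all 5.
So no plan with fewer than 7 crossings exists, and this one achieves 7:
1. Drover goes to the new quay with the ether can and the solvent jar.  [the old quay: the ammonia bottle, the catalyst vial, the chlorine cylinder | the new quay: the ether can, the solvent jar]
2. Drover goes back to the old quay with the solvent jar.  [the old quay: the ammonia bottle, the catalyst vial, the chlorine cylinder, the solvent jar | the new quay: the ether can]
3. Drover goes to the new quay with the ammonia bottle and the solvent jar.  [the old quay: the catalyst vial, the chlorine cylinder | the new quay: the ammonia bottle, the ether can, the solvent jar]
4. Drover goes back to the old quay with the ether can.  [the old quay: the catalyst vial, the chlorine cylinder, the ether can | the new quay: the ammonia bottle, the solvent jar]
5. Drover goes to the new quay with the catalyst vial and the chlorine cylinder.  [the old quay: the ether can | the new quay: the ammonia bottle, the catalyst vial, the chlorine cylinder, the solvent jar]
6. Drover goes back to the old quay with the solvent jar.  [the old quay: the ether can, the solvent jar | the new quay: the ammonia bottle, the catalyst vial, the chlorine cylinder]
7. Drover goes to the new quay with the ether can and the solvent jar.  [the old quay: — | the new quay: the ammonia bottle, the catalyst vial, the chlorine cylinder, the ether can, the solvent jar]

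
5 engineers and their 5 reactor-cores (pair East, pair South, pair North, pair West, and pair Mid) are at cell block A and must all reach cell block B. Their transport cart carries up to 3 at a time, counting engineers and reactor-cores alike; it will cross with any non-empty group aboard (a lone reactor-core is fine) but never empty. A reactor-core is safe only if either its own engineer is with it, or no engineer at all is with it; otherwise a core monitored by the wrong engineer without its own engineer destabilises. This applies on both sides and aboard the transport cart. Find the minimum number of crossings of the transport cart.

Counting alone: each trip to cell block B takes at most 3 across and each return brings at least 1 back, so after t trips out (and t−1 returns) at most 3t − (t−1) of the 10 are across; that first reaches 10 at t = 5, so at least 9 crossings are needed.
The safety rule pushes this higher. Following every safe sequence of crossings, the most of the 10 that can be at cell block B as the transport cart arrives there on crossing 9 is 9 — never all 10.
So no plan with fewer than 11 crossings exists, and this one achieves 11:
1. engineer East and reactor-core East cross → cell block B.
2. engineer East crosses ← cell block A.
3. reactor-core North, reactor-core South, and reactor-core West cross → cell block B.
4. reactor-core East crosses ← cell block A.
5. engineer North, engineer South, and engineer West cross → cell block B.
6. engineer South and reactor-core South cross ← cell block A.
7. engineer East, engineer Mid, and engineer South cross → cell block B.
8. reactor-core North crosses ← cell block A.
9. reactor-core East and reactor-core South cross → cell block B.
10. reactor-core East crosses ← cell block A.
11. reactor-core East, reactor-core Mid, and reactor-core North cross → cell block B.

11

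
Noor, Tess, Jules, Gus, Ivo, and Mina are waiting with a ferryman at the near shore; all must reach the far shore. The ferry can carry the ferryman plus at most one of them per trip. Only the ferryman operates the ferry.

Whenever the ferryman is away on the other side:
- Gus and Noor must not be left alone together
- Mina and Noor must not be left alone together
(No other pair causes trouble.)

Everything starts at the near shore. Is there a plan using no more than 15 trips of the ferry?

Yes

Yes — this plan uses 13 crossings (≤ 15):
1. Ferryman goes to the far shore with Noor.  [the near shore: Gus, Ivo, Jules, Mina, Tess | the far shore: Noor]
2. Ferryman goes back to the near shore alone.  [the near shore: Gus, Ivo, Jules, Mina, Tess | the far shore: Noor]
3. Ferryman goes to the far shore with Tess.  [the near shore: Gus, Ivo, Jules, Mina | the far shore: Noor, Tess]
4. Ferryman goes back to the near shore alone.  [the near shore: Gus, Ivo, Jules, Mina | the far shore: Noor, Tess]
5. Ferryman goes to the far shore with Jules.  [the near shore: Gus, Ivo, Mina | the far shore: Jules, Noor, Tess]
6. Ferryman goes back to the near shore alone.  [the near shore: Gus, Ivo, Mina | the far shore: Jules, Noor, Tess]
7. Ferryman goes to the far shore with Gus.  [the near shore: Ivo, Mina | the far shore: Gus, Jules, Noor, Tess]
8. Ferryman goes back to the near shore with Noor.  [the near shore: Ivo, Mina, Noor | the far shore: Gus, Jules, Tess]
9. Ferryman goes to the far shore with Mina.  [the near shore: Ivo, Noor | the far shore: Gus, Jules, Mina, Tess]
10. Ferryman goes back to the near shore alone.  [the near shore: Ivo, Noor | the far shore: Gus, Jules, Mina, Tess]
11. Ferryman goes to the far shore with Ivo.  [the near shore: Noor | the far shore: Gus, Ivo, Jules, Mina, Tess]
12. Ferryman goes back to the near shore alone.  [the near shore: Noor | the far shore: Gus, Ivo, Jules, Mina, Tess]
13. Ferryman goes to the far shore with Noor.  [the near shore: — | the far shore: Gus, Ivo, Jules, Mina, Noor, Tess]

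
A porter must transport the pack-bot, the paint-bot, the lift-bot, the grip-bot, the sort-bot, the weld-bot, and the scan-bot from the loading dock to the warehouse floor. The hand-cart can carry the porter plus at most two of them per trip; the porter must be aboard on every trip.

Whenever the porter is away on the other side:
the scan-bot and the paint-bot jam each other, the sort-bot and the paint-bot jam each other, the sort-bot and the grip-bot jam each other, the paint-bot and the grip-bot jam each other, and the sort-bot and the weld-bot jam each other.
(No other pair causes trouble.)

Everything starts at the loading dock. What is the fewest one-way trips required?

11

Counting alone: the porter can take at most 2 across per trip to the warehouse floor, so moving all 7 needs at least 4 loaded trips out, with a return between consecutive ones — at least 7 crossings.
The safety rule pushes this higher. Following every safe sequence of crossings, the most of the 7 that can be at the warehouse floor as the hand-cart arrives there on crossings 7, 9 is 5, 6 respectively — never all 7.
So no plan with fewer than 11 crossings exists, and this one achieves 11:
1. Porter goes to the warehouse floor with the paint-bot and the sort-bot.
2. Porter goes back to the loading dock with the paint-bot.
3. Porter goes to the warehouse floor with the pack-bot and the paint-bot.
4. Porter goes back to the loading dock with the paint-bot.
5. Porter goes to the warehouse floor with the lift-bot and the paint-bot.
6. Porter goes back to the loading dock with the paint-bot.
7. Porter goes to the warehouse floor with the paint-bot and the weld-bot.
8. Porter goes back to the loading dock with the sort-bot.
9. Porter goes to the warehouse floor with the grip-bot and the scan-bot.
10. Porter goes back to the loading dock with the paint-bot.
11. Porter goes to the warehouse floor with the paint-bot and the sort-bot.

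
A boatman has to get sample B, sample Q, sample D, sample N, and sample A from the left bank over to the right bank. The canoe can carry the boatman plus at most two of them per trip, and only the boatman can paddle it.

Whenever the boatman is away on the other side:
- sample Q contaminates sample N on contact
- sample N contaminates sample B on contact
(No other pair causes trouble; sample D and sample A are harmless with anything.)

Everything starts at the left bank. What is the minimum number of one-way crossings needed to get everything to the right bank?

Counting alone: the boatman can take at most 2 across per trip to the right bank, so moving all 5 needs at least 3 loaded trips out, with a return between consecutive ones — at least 5 crossings.
The plan below uses exactly 5 crossings, so it is optimal:
1. Boatman goes to the right bank with sample N.  [the left bank: sample A, sample B, sample D, sample Q | the right bank: sample N]
2. Boatman goes back to the left bank alone.  [the left bank: sample A, sample B, sample D, sample Q | the right bank: sample N]
3. Boatman goes to the right bank with sample A and sample D.  [the left bank: sample B, sample Q | the right bank: sample A, sample D, sample N]
4. Boatman goes back to the left bank alone.  [the left bank: sample B, sample Q | the right bank: sample A, sample D, sample N]
5. Boatman goes to the right bank with sample B and sample Q.  [the left bank: — | the right bank: sample A, sample B, sample D, sample N, sample Q]

5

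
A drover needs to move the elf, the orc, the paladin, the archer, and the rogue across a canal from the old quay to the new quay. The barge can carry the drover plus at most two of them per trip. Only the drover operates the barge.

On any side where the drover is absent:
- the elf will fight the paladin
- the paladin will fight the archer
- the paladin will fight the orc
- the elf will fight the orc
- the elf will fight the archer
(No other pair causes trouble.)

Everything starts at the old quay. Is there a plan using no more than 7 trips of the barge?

Yes — this plan uses 7 crossings (≤ 7):
1. Drover goes to the new quay with the elf and the paladin.
2. Drover goes back to the old quay with the elf.
3. Drover goes to the new quay with the elf and the rogue.
4. Drover goes back to the old quay with the elf.
5. Drover goes to the new quay with the archer and the orc.
6. Drover goes back to the old quay with the paladin.
7. Drover goes to the new quay with the elf and the paladin.

Yes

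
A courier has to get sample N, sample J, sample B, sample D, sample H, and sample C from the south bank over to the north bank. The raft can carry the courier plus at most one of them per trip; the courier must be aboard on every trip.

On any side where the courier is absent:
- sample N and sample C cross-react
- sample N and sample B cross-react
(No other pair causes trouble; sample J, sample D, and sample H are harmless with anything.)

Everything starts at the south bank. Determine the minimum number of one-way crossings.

Counting alone: the courier can take at most 1 across per trip to the north bank, so moving all 6 needs at least 6 loaded trips out, with a return between consecutive ones — at least 11 crossings.
The safety rule pushes this higher. Following every safe sequence of crossings, the most of the 6 that can be at the north bank as the raft arrives there on crossing 11 is 5 — never all 6.
So no plan with fewer than 13 crossings exists, and this one achieves 13:
1. Courier goes to the north bank with sample N.
2. Courier goes back to the south bank alone.
3. Courier goes to the north bank with sample J.
4. Courier goes back to the south bank alone.
5. Courier goes to the north bank with sample B.
6. Courier goes back to the south bank with sample N.
7. Courier goes to the north bank with sample C.
8. Courier goes back to the south bank alone.
9. Courier goes to the north bank with sample D.
10. Courier goes back to the south bank alone.
11. Courier goes to the north bank with sample H.
12. Courier goes back to the south bank alone.
13. Courier goes to the north bank with sample N.

13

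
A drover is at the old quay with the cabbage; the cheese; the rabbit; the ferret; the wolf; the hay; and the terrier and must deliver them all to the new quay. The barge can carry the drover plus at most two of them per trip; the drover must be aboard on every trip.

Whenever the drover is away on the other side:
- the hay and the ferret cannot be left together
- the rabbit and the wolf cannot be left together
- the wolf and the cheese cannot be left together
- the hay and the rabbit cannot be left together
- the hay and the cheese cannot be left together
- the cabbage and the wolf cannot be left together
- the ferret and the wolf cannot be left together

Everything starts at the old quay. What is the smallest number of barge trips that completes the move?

9

Counting alone: the drover can take at most 2 across per trip to the new quay, so moving all 7 needs at least 4 loaded trips out, with a return between consecutive ones — at least 7 crossings.
The safety rule pushes this higher. Following every safe sequence of crossings, the most of the 7 that can be at the new quay as the barge arrives there on crossing 7 is 6 — never all 7.
So no plan with fewer than 9 crossings exists, and this one achieves 9:
1. Drover goes to the new quay with the hay and the wolf.  [the old quay: the cabbage, the cheese, the ferret, the rabbit, the terrier | the new quay: the hay, the wolf]
2. Drover goes back to the old quay alone.  [the old quay: the cabbage, the cheese, the ferret, the rabbit, the terrier | the new quay: the hay, the wolf]
3. Drover goes to the new quay with the terrier.  [the old quay: the cabbage, the cheese, the ferret, the rabbit | the new quay: the hay, the terrier, the wolf]
4. Drover goes back to the old quay alone.  [the old quay: the cabbage, the cheese, the ferret, the rabbit | the new quay: the hay, the terrier, the wolf]
5. Drover goes to the new quay with the cabbage and the cheese.  [the old quay: the ferret, the rabbit | the new quay: the cabbage, the cheese, the hay, the terrier, the wolf]
6. Drover goes back to the old quay with the hay and the wolf.  [the old quay: the ferret, the hay, the rabbit, the wolf | the new quay: the cabbage, the cheese, the terrier]
7. Drover goes to the new quay with the ferret and the rabbit.  [the old quay: the hay, the wolf | the new quay: the cabbage, the cheese, the ferret, the rabbit, the terrier]
8. Drover goes back to the old quay alone.  [the old quay: the hay, the wolf | the new quay: the cabbage, the cheese, the ferret, the rabbit, the terrier]
9. Drover goes to the new quay with the hay and the wolf.  [the old quay: — | the new quay: the cabbage, the cheese, the ferret, the hay, the rabbit, the terrier, the wolf]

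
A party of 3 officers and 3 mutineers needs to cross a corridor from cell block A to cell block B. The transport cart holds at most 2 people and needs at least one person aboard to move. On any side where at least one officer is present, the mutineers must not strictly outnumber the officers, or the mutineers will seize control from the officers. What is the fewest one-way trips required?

11

Counting alone: each trip to cell block B takes at most 2 across and each return brings at least 1 back, so after t trips out (and t−1 returns) at most 2t − (t−1) of the 6 are across; that first reaches 6 at t = 5, so at least 9 crossings are needed.
The safety rule pushes this higher. Following every safe sequence of crossings, the most of the 6 that can be at cell block B as the transport cart arrives there on crossing 9 is 5 — never all 6.
So no plan with fewer than 11 crossings exists, and this one achieves 11:
1. 2 mutineers → cell block B.  (cell block A: 3O 1M; cell block B: 0O 2M)
2. 1 mutineer ← cell block A.  (cell block A: 3O 2M; cell block B: 0O 1M)
3. 2 mutineers → cell block B.  (cell block A: 3O 0M; cell block B: 0O 3M)
4. 1 mutineer ← cell block A.  (cell block A: 3O 1M; cell block B: 0O 2M)
5. 2 officers → cell block B.  (cell block A: 1O 1M; cell block B: 2O 2M)
6. 1 officer and 1 mutineer ← cell block A.  (cell block A: 2O 2M; cell block B: 1O 1M)
7. 2 officers → cell block B.  (cell block A: 0O 2M; cell block B: 3O 1M)
8. 1 mutineer ← cell block A.  (cell block A: 0O 3M; cell block B: 3O 0M)
9. 2 mutineers → cell block B.  (cell block A: 0O 1M; cell block B: 3O 2M)
10. 1 mutineer ← cell block A.  (cell block A: 0O 2M; cell block B: 3O 1M)
11. 2 mutineers → cell block B.  (cell block A: 0O 0M; cell block B: 3O 3M)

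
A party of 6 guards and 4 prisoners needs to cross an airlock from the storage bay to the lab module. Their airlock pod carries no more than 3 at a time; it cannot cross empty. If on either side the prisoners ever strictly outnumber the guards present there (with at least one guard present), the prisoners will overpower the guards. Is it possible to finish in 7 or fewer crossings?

No

Counting alone: each trip to the lab module takes at most 3 across and each return brings at least 1 back, so after t trips out (and t−1 returns) at most 3t − (t−1) of the 10 are across; that first reaches 10 at t = 5, so at least 9 crossings are needed.
Since 7 < 9, 7 crossings cannot be enough. (The shortest complete plan in fact takes 9:)
1. 2 prisoners → the lab module.  (the storage bay: 6G 2P; the lab module: 0G 2P)
2. 1 prisoner ← the storage bay.  (the storage bay: 6G 3P; the lab module: 0G 1P)
3. 3 prisoners → the lab module.  (the storage bay: 6G 0P; the lab module: 0G 4P)
4. 1 prisoner ← the storage bay.  (the storage bay: 6G 1P; the lab module: 0G 3P)
5. 3 guards → the lab module.  (the storage bay: 3G 1P; the lab module: 3G 3P)
6. 1 prisoner ← the storage bay.  (the storage bay: 3G 2P; the lab module: 3G 2P)
7. 1 guard and 2 prisoners → the lab module.  (the storage bay: 2G 0P; the lab module: 4G 4P)
8. 1 prisoner ← the storage bay.  (the storage bay: 2G 1P; the lab module: 4G 3P)
9. 2 guards and 1 prisoner → the lab module.  (the storage bay: 0G 0P; the lab module: 6G 4P)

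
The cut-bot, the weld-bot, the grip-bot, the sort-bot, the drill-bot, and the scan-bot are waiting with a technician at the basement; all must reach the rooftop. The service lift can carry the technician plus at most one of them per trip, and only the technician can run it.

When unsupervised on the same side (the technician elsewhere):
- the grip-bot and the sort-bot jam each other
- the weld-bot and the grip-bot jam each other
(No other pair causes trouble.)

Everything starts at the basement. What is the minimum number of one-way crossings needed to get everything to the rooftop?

13

Counting alone: the technician can take at most 1 across per trip to the rooftop, so moving all 6 needs at least 6 loaded trips out, with a return between consecutive ones — at least 11 crossings.
The safety rule pushes this higher. Following every safe sequence of crossings, the most of the 6 that can be at the rooftop as the service lift arrives there on crossing 11 is 5 — never all 6.
So no plan with fewer than 13 crossings exists, and this one achieves 13:
1. Technician goes to the rooftop with the grip-bot.
2. Technician goes back to the basement alone.
3. Technician goes to the rooftop with the cut-bot.
4. Technician goes back to the basement alone.
5. Technician goes to the rooftop with the weld-bot.
6. Technician goes back to the basement with the grip-bot.
7. Technician goes to the rooftop with the sort-bot.
8. Technician goes back to the basement alone.
9. Technician goes to the rooftop with the drill-bot.
10. Technician goes back to the basement alone.
11. Technician goes to the rooftop with the scan-bot.
12. Technician goes back to the basement alone.
13. Technician goes to the rooftop with the grip-bot.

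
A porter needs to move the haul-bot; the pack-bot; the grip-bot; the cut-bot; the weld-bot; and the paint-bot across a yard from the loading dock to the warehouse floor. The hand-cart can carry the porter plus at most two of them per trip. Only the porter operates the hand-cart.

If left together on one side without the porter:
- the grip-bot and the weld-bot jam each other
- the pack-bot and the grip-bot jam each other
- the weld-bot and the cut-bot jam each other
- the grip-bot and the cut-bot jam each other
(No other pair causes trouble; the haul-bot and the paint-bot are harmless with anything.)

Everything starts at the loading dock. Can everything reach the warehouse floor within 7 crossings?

No

Counting alone: the porter can take at most 2 across per trip to the warehouse floor, so moving all 6 needs at least 3 loaded trips out, with a return between consecutive ones — at least 5 crossings.
The safety rule pushes this higher. Following every safe sequence of crossings, the most of the 6 that can be at the warehouse floor as the hand-cart arrives there on crossings 5, 7 is 4, 5 respectively — never all 6.
So the move cannot be finished within 7 crossings. (The shortest complete plan takes 9:)
1. Porter goes to the warehouse floor with the cut-bot and the grip-bot.  [the loading dock: the haul-bot, the pack-bot, the paint-bot, the weld-bot | the warehouse floor: the cut-bot, the grip-bot]
2. Porter goes back to the loading dock with the grip-bot.  [the loading dock: the grip-bot, the haul-bot, the pack-bot, the paint-bot, the weld-bot | the warehouse floor: the cut-bot]
3. Porter goes to the warehouse floor with the grip-bot and the haul-bot.  [the loading dock: the pack-bot, the paint-bot, the weld-bot | the warehouse floor: the cut-bot, the grip-bot, the haul-bot]
4. Porter goes back to the loading dock with the grip-bot.  [the loading dock: the grip-bot, the pack-bot, the paint-bot, the weld-bot | the warehouse floor: the cut-bot, the haul-bot]
5. Porter goes to the warehouse floor with the grip-bot and the pack-bot.  [the loading dock: the paint-bot, the weld-bot | the warehouse floor: the cut-bot, the grip-bot, the haul-bot, the pack-bot]
6. Porter goes back to the loading dock with the grip-bot.  [the loading dock: the grip-bot, the paint-bot, the weld-bot | the warehouse floor: the cut-bot, the haul-bot, the pack-bot]
7. Porter goes to the warehouse floor with the grip-bot and the paint-bot.  [the loading dock: the weld-bot | the warehouse floor: the cut-bot, the grip-bot, the haul-bot, the pack-bot, the paint-bot]
8. Porter goes back to the loading dock with the grip-bot.  [the loading dock: the grip-bot, the weld-bot | the warehouse floor: the cut-bot, the haul-bot, the pack-bot, the paint-bot]
9. Porter goes to the warehouse floor with the grip-bot and the weld-bot.  [the loading dock: — | the warehouse floor: the cut-bot, the grip-bot, the haul-bot, the pack-bot, the paint-bot, the weld-bot]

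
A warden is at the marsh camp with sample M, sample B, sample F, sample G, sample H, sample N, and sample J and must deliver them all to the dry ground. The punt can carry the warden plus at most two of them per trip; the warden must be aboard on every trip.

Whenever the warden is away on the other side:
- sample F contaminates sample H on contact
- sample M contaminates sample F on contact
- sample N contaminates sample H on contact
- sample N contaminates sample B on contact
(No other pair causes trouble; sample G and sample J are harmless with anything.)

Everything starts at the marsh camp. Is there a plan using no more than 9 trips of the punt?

Yes — this plan uses 9 crossings (≤ 9):
1. Warden goes to the dry ground with sample F and sample N.
2. Warden goes back to the marsh camp alone.
3. Warden goes to the dry ground with sample M.
4. Warden goes back to the marsh camp with sample F.
5. Warden goes to the dry ground with sample B and sample H.
6. Warden goes back to the marsh camp with sample N.
7. Warden goes to the dry ground with sample G and sample J.
8. Warden goes back to the marsh camp alone.
9. Warden goes to the dry ground with sample F and sample N.

Yes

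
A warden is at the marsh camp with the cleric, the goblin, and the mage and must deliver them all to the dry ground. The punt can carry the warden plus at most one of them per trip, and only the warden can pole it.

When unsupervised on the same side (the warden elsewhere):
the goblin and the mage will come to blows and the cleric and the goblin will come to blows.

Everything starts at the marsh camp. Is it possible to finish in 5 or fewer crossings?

Counting alone: the warden can take at most 1 across per trip to the dry ground, so moving all 3 needs at least 3 loaded trips out, with a return between consecutive ones — at least 5 crossings.
The safety rule pushes this higher. Following every safe sequence of crossings, the most of the 3 that can be at the dry ground as the punt arrives there on crossing 5 is 2 — never all 3.
So the move cannot be finished within 5 crossings. (The shortest complete plan takes 7:)
1. Warden goes to the dry ground with the goblin.  [the marsh camp: the cleric, the mage | the dry ground: the goblin]
2. Warden goes back to the marsh camp alone.  [the marsh camp: the cleric, the mage | the dry ground: the goblin]
3. Warden goes to the dry ground with the cleric.  [the marsh camp: the mage | the dry ground: the cleric, the goblin]
4. Warden goes back to the marsh camp with the goblin.  [the marsh camp: the goblin, the mage | the dry ground: the cleric]
5. Warden goes to the dry ground with the mage.  [the marsh camp: the goblin | the dry ground: the cleric, the mage]
6. Warden goes back to the marsh camp alone.  [the marsh camp: the goblin | the dry ground: the cleric, the mage]
7. Warden goes to the dry ground with the goblin.  [the marsh camp: — | the dry ground: the cleric, the goblin, the mage]

No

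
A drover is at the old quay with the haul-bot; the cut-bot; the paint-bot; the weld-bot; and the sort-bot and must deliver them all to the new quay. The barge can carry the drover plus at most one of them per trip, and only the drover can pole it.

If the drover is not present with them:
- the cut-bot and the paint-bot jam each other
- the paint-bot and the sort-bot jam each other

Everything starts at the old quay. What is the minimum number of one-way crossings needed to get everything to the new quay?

11

Counting alone: the drover can take at most 1 across per trip to the new quay, so moving all 5 needs at least 5 loaded trips out, with a return between consecutive ones — at least 9 crossings.
The safety rule pushes this higher. Following every safe sequence of crossings, the most of the 5 that can be at the new quay as the barge arrives there on crossing 9 is 4 — never all 5.
So no plan with fewer than 11 crossings exists, and this one achieves 11:
1. Drover goes to the new quay with the paint-bot.
2. Drover goes back to the old quay alone.
3. Drover goes to the new quay with the haul-bot.
4. Drover goes back to the old quay alone.
5. Drover goes to the new quay with the cut-bot.
6. Drover goes back to the old quay with the paint-bot.
7. Drover goes to the new quay with the sort-bot.
8. Drover goes back to the old quay alone.
9. Drover goes to the new quay with the weld-bot.
10. Drover goes back to the old quay alone.
11. Drover goes to the new quay with the paint-bot.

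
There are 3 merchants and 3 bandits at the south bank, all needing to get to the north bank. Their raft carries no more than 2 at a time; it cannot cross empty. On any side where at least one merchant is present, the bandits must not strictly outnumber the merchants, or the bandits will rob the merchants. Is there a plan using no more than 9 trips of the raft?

No

Counting alone: each trip to the north bank takes at most 2 across and each return brings at least 1 back, so after t trips out (and t−1 returns) at most 2t − (t−1) of the 6 are across; that first reaches 6 at t = 5, so at least 9 crossings are needed.
The safety rule pushes this higher. Following every safe sequence of crossings, the most of the 6 that can be at the north bank as the raft arrives there on crossing 9 is 5 — never all 6.
So the move cannot be finished within 9 crossings. (The shortest complete plan takes 11:)
1. 2 bandits → the north bank.  (the south bank: 3M 1B; the north bank: 0M 2B)
2. 1 bandit ← the south bank.  (the south bank: 3M 2B; the north bank: 0M 1B)
3. 2 bandits → the north bank.  (the south bank: 3M 0B; the north bank: 0M 3B)
4. 1 bandit ← the south bank.  (the south bank: 3M 1B; the north bank: 0M 2B)
5. 2 merchants → the north bank.  (the south bank: 1M 1B; the north bank: 2M 2B)
6. 1 merchant and 1 bandit ← the south bank.  (the south bank: 2M 2B; the north bank: 1M 1B)
7. 2 merchants → the north bank.  (the south bank: 0M 2B; the north bank: 3M 1B)
8. 1 bandit ← the south bank.  (the south bank: 0M 3B; the north bank: 3M 0B)
9. 2 bandits → the north bank.  (the south bank: 0M 1B; the north bank: 3M 2B)
10. 1 bandit ← the south bank.  (the south bank: 0M 2B; the north bank: 3M 1B)
11. 2 bandits → the north bank.  (the south bank: 0M 0B; the north bank: 3M 3B)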